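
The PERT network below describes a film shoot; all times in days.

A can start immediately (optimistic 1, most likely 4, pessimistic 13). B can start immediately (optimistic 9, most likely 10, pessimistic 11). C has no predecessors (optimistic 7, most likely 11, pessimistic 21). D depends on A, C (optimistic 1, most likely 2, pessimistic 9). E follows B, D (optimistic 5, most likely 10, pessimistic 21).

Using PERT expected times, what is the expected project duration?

te_A = (1 + 4·4 + 13)/6 = 30/6 = 5
te_B = (9 + 4·10 + 11)/6 = 60/6 = 10
te_C = (7 + 4·11 + 21)/6 = 72/6 = 12
te_D = (1 + 4·2 + 9)/6 = 18/6 = 3
te_E = (5 + 4·10 + 21)/6 = 66/6 = 11

Forward pass:
ES_A = 0; EF_A = 5
ES_B = 0; EF_B = 10
ES_C = 0; EF_C = 12
ES_D = max(EF_A=5, EF_C=12) = 12; EF_D = 12+3 = 15
ES_E = max(EF_B=10, EF_D=15) = 15; EF_E = 15+11 = 26
Expected project duration μ = 26 days. Critical path: C → D → E.

26 days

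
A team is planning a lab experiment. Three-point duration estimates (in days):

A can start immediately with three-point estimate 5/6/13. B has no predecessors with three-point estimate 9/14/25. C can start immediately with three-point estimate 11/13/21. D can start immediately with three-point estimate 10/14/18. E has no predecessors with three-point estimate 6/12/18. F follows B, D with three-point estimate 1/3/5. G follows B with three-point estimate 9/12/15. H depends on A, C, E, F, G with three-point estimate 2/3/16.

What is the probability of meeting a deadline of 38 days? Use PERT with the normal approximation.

te_A = (5 + 4·6 + 13)/6 = 42/6 = 7; σ²_A = ((13−5)/6)² = 1.778
te_B = (9 + 4·14 + 25)/6 = 90/6 = 15; σ²_B = ((25−9)/6)² = 7.111
te_C = (11 + 4·13 + 21)/6 = 84/6 = 14; σ²_C = ((21−11)/6)² = 2.778
te_D = (10 + 4·14 + 18)/6 = 84/6 = 14; σ²_D = ((18−10)/6)² = 1.778
te_E = (6 + 4·12 + 18)/6 = 72/6 = 12; σ²_E = ((18−6)/6)² = 4.000
te_F = (1 + 4·3 + 5)/6 = 18/6 = 3; σ²_F = ((5−1)/6)² = 0.444
te_G = (9 + 4·12 + 15)/6 = 72/6 = 12; σ²_G = ((15−9)/6)² = 1.000
te_H = (2 + 4·3 + 16)/6 = 30/6 = 5; σ²_H = ((16−2)/6)² = 5.444

Forward pass:
ES_A = 0; EF_A = 7
ES_B = 0; EF_B = 15
ES_C = 0; EF_C = 14
ES_D = 0; EF_D = 14
ES_E = 0; EF_E = 12
ES_F = max(EF_B=15, EF_D=14) = 15; EF_F = 15+3 = 18
ES_G = 15; EF_G = 15+12 = 27
ES_H = max(EF_A=7, EF_C=14, EF_E=12, EF_F=18, EF_G=27) = 27; EF_H = 27+5 = 32
Expected project duration μ = 32 days. Critical path: B → G → H.

Variance along critical path = 7.111 + 1.000 + 5.444 = 13.556; σ = √13.556 = 3.682 days.
Z = (38 − 32) / 3.682 = 1.630
P(T ≤ 38) = Φ(1.630) ≈ 0.948

0.948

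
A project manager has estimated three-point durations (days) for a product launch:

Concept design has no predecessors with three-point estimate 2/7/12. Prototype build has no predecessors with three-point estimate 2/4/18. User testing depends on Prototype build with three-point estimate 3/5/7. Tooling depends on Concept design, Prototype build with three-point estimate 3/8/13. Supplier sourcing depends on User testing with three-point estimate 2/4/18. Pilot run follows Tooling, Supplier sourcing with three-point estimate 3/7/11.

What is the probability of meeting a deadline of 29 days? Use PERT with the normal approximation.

te_Concept design = (2 + 4·7 + 12)/6 = 42/6 = 7; σ²_Concept design = ((12−2)/6)² = 2.778
te_Prototype build = (2 + 4·4 + 18)/6 = 36/6 = 6; σ²_Prototype build = ((18−2)/6)² = 7.111
te_User testing = (3 + 4·5 + 7)/6 = 30/6 = 5; σ²_User testing = ((7−3)/6)² = 0.444
te_Tooling = (3 + 4·8 + 13)/6 = 48/6 = 8; σ²_Tooling = ((13−3)/6)² = 2.778
te_Supplier sourcing = (2 + 4·4 + 18)/6 = 36/6 = 6; σ²_Supplier sourcing = ((18−2)/6)² = 7.111
te_Pilot run = (3 + 4·7 + 11)/6 = 42/6 = 7; σ²_Pilot run = ((11−3)/6)² = 1.778

Forward pass:
ES_Concept design = 0; EF_Concept design = 7
ES_Prototype build = 0; EF_Prototype build = 6
ES_User testing = 6; EF_User testing = 6+5 = 11
ES_Tooling = max(EF_Concept design=7, EF_Prototype build=6) = 7; EF_Tooling = 7+8 = 15
ES_Supplier sourcing = 11; EF_Supplier sourcing = 11+6 = 17
ES_Pilot run = max(EF_Tooling=15, EF_Supplier sourcing=17) = 17; EF_Pilot run = 17+7 = 24
Expected project duration μ = 24 days. Critical path: Prototype build → User testing → Supplier sourcing → Pilot run.

Variance along critical path = 7.111 + 0.444 + 7.111 + 1.778 = 16.444; σ = √16.444 = 4.055 days.
Z = (29 − 24) / 4.055 = 1.233
P(T ≤ 29) = Φ(1.233) ≈ 0.891

0.891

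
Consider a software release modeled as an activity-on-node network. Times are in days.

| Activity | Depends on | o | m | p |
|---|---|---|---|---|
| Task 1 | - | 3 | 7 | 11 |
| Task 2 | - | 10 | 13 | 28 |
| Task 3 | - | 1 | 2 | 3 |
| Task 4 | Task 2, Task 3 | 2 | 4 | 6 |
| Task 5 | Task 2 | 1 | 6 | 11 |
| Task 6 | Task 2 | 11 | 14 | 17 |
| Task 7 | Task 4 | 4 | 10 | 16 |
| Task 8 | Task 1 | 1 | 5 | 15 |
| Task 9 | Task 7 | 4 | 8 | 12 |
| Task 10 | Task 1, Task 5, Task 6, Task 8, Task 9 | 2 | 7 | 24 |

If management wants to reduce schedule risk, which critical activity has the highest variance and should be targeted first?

Task 10

te_Task 1 = (3 + 4·7 + 11)/6 = 42/6 = 7; σ²_Task 1 = ((11−3)/6)² = 1.778
te_Task 2 = (10 + 4·13 + 28)/6 = 90/6 = 15; σ²_Task 2 = ((28−10)/6)² = 9.000
te_Task 3 = (1 + 4·2 + 3)/6 = 12/6 = 2; σ²_Task 3 = ((3−1)/6)² = 0.111
te_Task 4 = (2 + 4·4 + 6)/6 = 24/6 = 4; σ²_Task 4 = ((6−2)/6)² = 0.444
te_Task 5 = (1 + 4·6 + 11)/6 = 36/6 = 6; σ²_Task 5 = ((11−1)/6)² = 2.778
te_Task 6 = (11 + 4·14 + 17)/6 = 84/6 = 14; σ²_Task 6 = ((17−11)/6)² = 1.000
te_Task 7 = (4 + 4·10 + 16)/6 = 60/6 = 10; σ²_Task 7 = ((16−4)/6)² = 4.000
te_Task 8 = (1 + 4·5 + 15)/6 = 36/6 = 6; σ²_Task 8 = ((15−1)/6)² = 5.444
te_Task 9 = (4 + 4·8 + 12)/6 = 48/6 = 8; σ²_Task 9 = ((12−4)/6)² = 1.778
te_Task 10 = (2 + 4·7 + 24)/6 = 54/6 = 9; σ²_Task 10 = ((24−2)/6)² = 13.444

Forward pass:
ES_Task 1 = 0; EF_Task 1 = 7
ES_Task 2 = 0; EF_Task 2 = 15
ES_Task 3 = 0; EF_Task 3 = 2
ES_Task 4 = max(EF_Task 2=15, EF_Task 3=2) = 15; EF_Task 4 = 15+4 = 19
ES_Task 5 = 15; EF_Task 5 = 15+6 = 21
ES_Task 6 = 15; EF_Task 6 = 15+14 = 29
ES_Task 7 = 19; EF_Task 7 = 19+10 = 29
ES_Task 8 = 7; EF_Task 8 = 7+6 = 13
ES_Task 9 = 29; EF_Task 9 = 29+8 = 37
ES_Task 10 = max(EF_Task 1=7, EF_Task 5=21, EF_Task 6=29, EF_Task 8=13, EF_Task 9=37) = 37; EF_Task 10 = 37+9 = 46
Expected project duration μ = 46 days. Critical path: Task 2 → Task 4 → Task 7 → Task 9 → Task 10.

Variances on critical path: σ²_Task 2=9.000, σ²_Task 4=0.444, σ²_Task 7=4.000, σ²_Task 9=1.778, σ²_Task 10=13.444.
Largest is σ²_Task 10 = 13.444.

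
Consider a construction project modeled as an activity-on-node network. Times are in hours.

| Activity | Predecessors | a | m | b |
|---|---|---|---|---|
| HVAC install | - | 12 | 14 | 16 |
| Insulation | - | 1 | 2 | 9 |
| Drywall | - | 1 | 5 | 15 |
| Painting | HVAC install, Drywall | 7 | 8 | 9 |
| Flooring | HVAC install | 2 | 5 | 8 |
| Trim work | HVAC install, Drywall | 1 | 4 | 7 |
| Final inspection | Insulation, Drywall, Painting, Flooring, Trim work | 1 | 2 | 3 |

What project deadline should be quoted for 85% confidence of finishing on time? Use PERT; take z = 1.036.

24.8 hours

te_HVAC install = (12 + 4·14 + 16)/6 = 84/6 = 14; σ²_HVAC install = ((16−12)/6)² = 0.444
te_Insulation = (1 + 4·2 + 9)/6 = 18/6 = 3; σ²_Insulation = ((9−1)/6)² = 1.778
te_Drywall = (1 + 4·5 + 15)/6 = 36/6 = 6; σ²_Drywall = ((15−1)/6)² = 5.444
te_Painting = (7 + 4·8 + 9)/6 = 48/6 = 8; σ²_Painting = ((9−7)/6)² = 0.111
te_Flooring = (2 + 4·5 + 8)/6 = 30/6 = 5; σ²_Flooring = ((8−2)/6)² = 1.000
te_Trim work = (1 + 4·4 + 7)/6 = 24/6 = 4; σ²_Trim work = ((7−1)/6)² = 1.000
te_Final inspection = (1 + 4·2 + 3)/6 = 12/6 = 2; σ²_Final inspection = ((3−1)/6)² = 0.111

Forward pass:
ES_HVAC install = 0; EF_HVAC install = 14
ES_Insulation = 0; EF_Insulation = 3
ES_Drywall = 0; EF_Drywall = 6
ES_Painting = max(EF_HVAC install=14, EF_Drywall=6) = 14; EF_Painting = 14+8 = 22
ES_Flooring = 14; EF_Flooring = 14+5 = 19
ES_Trim work = max(EF_HVAC install=14, EF_Drywall=6) = 14; EF_Trim work = 14+4 = 18
ES_Final inspection = max(EF_Insulation=3, EF_Drywall=6, EF_Painting=22, EF_Flooring=19, EF_Trim work=18) = 22; EF_Final inspection = 22+2 = 24
Expected project duration μ = 24 hours. Critical path: HVAC install → Painting → Final inspection.

Variance along critical path = 0.444 + 0.111 + 0.111 = 0.667; σ = 0.816 hours.
D = μ + z·σ = 24 + 1.036·0.816 = 24.8 hours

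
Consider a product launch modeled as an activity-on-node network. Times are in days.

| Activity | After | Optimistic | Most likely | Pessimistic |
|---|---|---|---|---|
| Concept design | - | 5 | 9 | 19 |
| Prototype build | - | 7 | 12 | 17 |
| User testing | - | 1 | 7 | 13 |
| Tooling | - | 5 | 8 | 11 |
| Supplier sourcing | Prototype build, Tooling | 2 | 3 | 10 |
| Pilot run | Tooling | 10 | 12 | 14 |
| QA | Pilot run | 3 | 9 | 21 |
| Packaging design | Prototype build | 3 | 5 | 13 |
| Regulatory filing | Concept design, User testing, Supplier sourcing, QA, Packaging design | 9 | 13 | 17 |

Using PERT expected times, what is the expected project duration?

43 days

te_Concept design = (5 + 4·9 + 19)/6 = 60/6 = 10
te_Prototype build = (7 + 4·12 + 17)/6 = 72/6 = 12
te_User testing = (1 + 4·7 + 13)/6 = 42/6 = 7
te_Tooling = (5 + 4·8 + 11)/6 = 48/6 = 8
te_Supplier sourcing = (2 + 4·3 + 10)/6 = 24/6 = 4
te_Pilot run = (10 + 4·12 + 14)/6 = 72/6 = 12
te_QA = (3 + 4·9 + 21)/6 = 60/6 = 10
te_Packaging design = (3 + 4·5 + 13)/6 = 36/6 = 6
te_Regulatory filing = (9 + 4·13 + 17)/6 = 78/6 = 13

Forward pass:
ES_Concept design = 0; EF_Concept design = 10
ES_Prototype build = 0; EF_Prototype build = 12
ES_User testing = 0; EF_User testing = 7
ES_Tooling = 0; EF_Tooling = 8
ES_Supplier sourcing = max(EF_Prototype build=12, EF_Tooling=8) = 12; EF_Supplier sourcing = 12+4 = 16
ES_Pilot run = 8; EF_Pilot run = 8+12 = 20
ES_QA = 20; EF_QA = 20+10 = 30
ES_Packaging design = 12; EF_Packaging design = 12+6 = 18
ES_Regulatory filing = max(EF_Concept design=10, EF_User testing=7, EF_Supplier sourcing=16, EF_QA=30, EF_Packaging design=18) = 30; EF_Regulatory filing = 30+13 = 43
Expected project duration μ = 43 days. Critical path: Tooling → Pilot run → QA → Regulatory filing.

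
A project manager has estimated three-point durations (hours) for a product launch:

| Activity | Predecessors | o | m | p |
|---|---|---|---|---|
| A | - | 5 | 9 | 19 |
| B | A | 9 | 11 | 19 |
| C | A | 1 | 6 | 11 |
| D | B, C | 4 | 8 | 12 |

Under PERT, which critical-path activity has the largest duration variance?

te_A = (5 + 4·9 + 19)/6 = 60/6 = 10; σ²_A = ((19−5)/6)² = 5.444
te_B = (9 + 4·11 + 19)/6 = 72/6 = 12; σ²_B = ((19−9)/6)² = 2.778
te_C = (1 + 4·6 + 11)/6 = 36/6 = 6; σ²_C = ((11−1)/6)² = 2.778
te_D = (4 + 4·8 + 12)/6 = 48/6 = 8; σ²_D = ((12−4)/6)² = 1.778

Forward pass:
ES_A = 0; EF_A = 10
ES_B = 10; EF_B = 10+12 = 22
ES_C = 10; EF_C = 10+6 = 16
ES_D = max(EF_B=22, EF_C=16) = 22; EF_D = 22+8 = 30
Expected project duration μ = 30 hours. Critical path: A → B → D.

Variances on critical path: σ²_A=5.444, σ²_B=2.778, σ²_D=1.778.
Largest is σ²_A = 5.444.

A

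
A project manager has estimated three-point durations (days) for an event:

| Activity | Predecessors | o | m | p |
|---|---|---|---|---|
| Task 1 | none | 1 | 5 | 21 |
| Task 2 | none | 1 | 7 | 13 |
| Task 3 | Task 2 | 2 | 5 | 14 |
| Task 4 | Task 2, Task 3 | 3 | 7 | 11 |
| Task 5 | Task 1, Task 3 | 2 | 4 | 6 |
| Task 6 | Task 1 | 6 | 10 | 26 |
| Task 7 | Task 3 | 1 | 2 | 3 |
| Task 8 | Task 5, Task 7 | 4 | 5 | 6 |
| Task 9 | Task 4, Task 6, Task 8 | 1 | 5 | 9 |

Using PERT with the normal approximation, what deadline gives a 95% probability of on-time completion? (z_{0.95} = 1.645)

te_Task 1 = (1 + 4·5 + 21)/6 = 42/6 = 7; σ²_Task 1 = ((21−1)/6)² = 11.111
te_Task 2 = (1 + 4·7 + 13)/6 = 42/6 = 7; σ²_Task 2 = ((13−1)/6)² = 4.000
te_Task 3 = (2 + 4·5 + 14)/6 = 36/6 = 6; σ²_Task 3 = ((14−2)/6)² = 4.000
te_Task 4 = (3 + 4·7 + 11)/6 = 42/6 = 7; σ²_Task 4 = ((11−3)/6)² = 1.778
te_Task 5 = (2 + 4·4 + 6)/6 = 24/6 = 4; σ²_Task 5 = ((6−2)/6)² = 0.444
te_Task 6 = (6 + 4·10 + 26)/6 = 72/6 = 12; σ²_Task 6 = ((26−6)/6)² = 11.111
te_Task 7 = (1 + 4·2 + 3)/6 = 12/6 = 2; σ²_Task 7 = ((3−1)/6)² = 0.111
te_Task 8 = (4 + 4·5 + 6)/6 = 30/6 = 5; σ²_Task 8 = ((6−4)/6)² = 0.111
te_Task 9 = (1 + 4·5 + 9)/6 = 30/6 = 5; σ²_Task 9 = ((9−1)/6)² = 1.778

Forward pass:
ES_Task 1 = 0; EF_Task 1 = 7
ES_Task 2 = 0; EF_Task 2 = 7
ES_Task 3 = 7; EF_Task 3 = 7+6 = 13
ES_Task 4 = max(EF_Task 2=7, EF_Task 3=13) = 13; EF_Task 4 = 13+7 = 20
ES_Task 5 = max(EF_Task 1=7, EF_Task 3=13) = 13; EF_Task 5 = 13+4 = 17
ES_Task 6 = 7; EF_Task 6 = 7+12 = 19
ES_Task 7 = 13; EF_Task 7 = 13+2 = 15
ES_Task 8 = max(EF_Task 5=17, EF_Task 7=15) = 17; EF_Task 8 = 17+5 = 22
ES_Task 9 = max(EF_Task 4=20, EF_Task 6=19, EF_Task 8=22) = 22; EF_Task 9 = 22+5 = 27
Expected project duration μ = 27 days. Critical path: Task 2 → Task 3 → Task 5 → Task 8 → Task 9.

Variance along critical path = 4.000 + 4.000 + 0.444 + 0.111 + 1.778 = 10.333; σ = 3.215 days.
D = μ + z·σ = 27 + 1.645·3.215 = 32.3 days

32.3 days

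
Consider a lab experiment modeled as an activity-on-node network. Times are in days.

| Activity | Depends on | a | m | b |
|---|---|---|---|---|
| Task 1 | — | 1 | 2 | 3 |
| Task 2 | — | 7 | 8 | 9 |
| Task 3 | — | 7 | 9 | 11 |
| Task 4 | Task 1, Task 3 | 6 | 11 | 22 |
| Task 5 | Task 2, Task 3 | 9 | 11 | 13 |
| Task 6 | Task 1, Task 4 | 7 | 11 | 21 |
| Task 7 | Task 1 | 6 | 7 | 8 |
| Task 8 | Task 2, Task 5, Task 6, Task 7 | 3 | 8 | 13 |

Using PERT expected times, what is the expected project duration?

te_Task 1 = (1 + 4·2 + 3)/6 = 12/6 = 2
te_Task 2 = (7 + 4·8 + 9)/6 = 48/6 = 8
te_Task 3 = (7 + 4·9 + 11)/6 = 54/6 = 9
te_Task 4 = (6 + 4·11 + 22)/6 = 72/6 = 12
te_Task 5 = (9 + 4·11 + 13)/6 = 66/6 = 11
te_Task 6 = (7 + 4·11 + 21)/6 = 72/6 = 12
te_Task 7 = (6 + 4·7 + 8)/6 = 42/6 = 7
te_Task 8 = (3 + 4·8 + 13)/6 = 48/6 = 8

Forward pass:
ES_Task 1 = 0; EF_Task 1 = 2
ES_Task 2 = 0; EF_Task 2 = 8
ES_Task 3 = 0; EF_Task 3 = 9
ES_Task 4 = max(EF_Task 1=2, EF_Task 3=9) = 9; EF_Task 4 = 9+12 = 21
ES_Task 5 = max(EF_Task 2=8, EF_Task 3=9) = 9; EF_Task 5 = 9+11 = 20
ES_Task 6 = max(EF_Task 1=2, EF_Task 4=21) = 21; EF_Task 6 = 21+12 = 33
ES_Task 7 = 2; EF_Task 7 = 2+7 = 9
ES_Task 8 = max(EF_Task 2=8, EF_Task 5=20, EF_Task 6=33, EF_Task 7=9) = 33; EF_Task 8 = 33+8 = 41
Expected project duration μ = 41 days. Critical path: Task 3 → Task 4 → Task 6 → Task 8.

41 days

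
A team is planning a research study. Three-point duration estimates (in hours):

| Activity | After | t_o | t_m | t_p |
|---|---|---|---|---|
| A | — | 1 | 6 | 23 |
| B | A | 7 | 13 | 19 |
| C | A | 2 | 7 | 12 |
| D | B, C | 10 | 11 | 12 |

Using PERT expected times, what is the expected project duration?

te_A = (1 + 4·6 + 23)/6 = 48/6 = 8
te_B = (7 + 4·13 + 19)/6 = 78/6 = 13
te_C = (2 + 4·7 + 12)/6 = 42/6 = 7
te_D = (10 + 4·11 + 12)/6 = 66/6 = 11

Forward pass:
ES_A = 0; EF_A = 8
ES_B = 8; EF_B = 8+13 = 21
ES_C = 8; EF_C = 8+7 = 15
ES_D = max(EF_B=21, EF_C=15) = 21; EF_D = 21+11 = 32
Expected project duration μ = 32 hours. Critical path: A → B → D.

32 hours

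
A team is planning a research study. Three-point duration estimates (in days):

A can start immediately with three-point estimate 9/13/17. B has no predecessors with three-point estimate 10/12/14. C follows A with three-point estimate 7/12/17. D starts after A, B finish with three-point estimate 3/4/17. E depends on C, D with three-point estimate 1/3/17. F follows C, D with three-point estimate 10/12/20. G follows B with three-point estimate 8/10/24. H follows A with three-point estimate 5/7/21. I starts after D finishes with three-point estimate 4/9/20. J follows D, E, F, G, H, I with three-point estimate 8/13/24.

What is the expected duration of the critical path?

52 days

te_A = (9 + 4·13 + 17)/6 = 78/6 = 13
te_B = (10 + 4·12 + 14)/6 = 72/6 = 12
te_C = (7 + 4·12 + 17)/6 = 72/6 = 12
te_D = (3 + 4·4 + 17)/6 = 36/6 = 6
te_E = (1 + 4·3 + 17)/6 = 30/6 = 5
te_F = (10 + 4·12 + 20)/6 = 78/6 = 13
te_G = (8 + 4·10 + 24)/6 = 72/6 = 12
te_H = (5 + 4·7 + 21)/6 = 54/6 = 9
te_I = (4 + 4·9 + 20)/6 = 60/6 = 10
te_J = (8 + 4·13 + 24)/6 = 84/6 = 14

Forward pass:
ES_A = 0; EF_A = 13
ES_B = 0; EF_B = 12
ES_C = 13; EF_C = 13+12 = 25
ES_D = max(EF_A=13, EF_B=12) = 13; EF_D = 13+6 = 19
ES_E = max(EF_C=25, EF_D=19) = 25; EF_E = 25+5 = 30
ES_F = max(EF_C=25, EF_D=19) = 25; EF_F = 25+13 = 38
ES_G = 12; EF_G = 12+12 = 24
ES_H = 13; EF_H = 13+9 = 22
ES_I = 19; EF_I = 19+10 = 29
ES_J = max(EF_D=19, EF_E=30, EF_F=38, EF_G=24, EF_H=22, EF_I=29) = 38; EF_J = 38+14 = 52
Expected project duration μ = 52 days. Critical path: A → C → F → J.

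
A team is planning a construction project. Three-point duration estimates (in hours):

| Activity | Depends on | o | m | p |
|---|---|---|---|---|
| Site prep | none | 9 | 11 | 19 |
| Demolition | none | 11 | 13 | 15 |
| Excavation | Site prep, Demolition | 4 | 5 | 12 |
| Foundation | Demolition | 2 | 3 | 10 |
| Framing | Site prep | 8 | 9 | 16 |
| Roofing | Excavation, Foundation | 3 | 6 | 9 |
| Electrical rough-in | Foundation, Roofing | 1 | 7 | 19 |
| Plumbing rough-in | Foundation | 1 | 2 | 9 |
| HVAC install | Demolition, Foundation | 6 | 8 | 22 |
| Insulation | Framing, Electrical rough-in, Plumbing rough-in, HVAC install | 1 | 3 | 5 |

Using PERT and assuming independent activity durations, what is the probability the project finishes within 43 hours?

te_Site prep = (9 + 4·11 + 19)/6 = 72/6 = 12; σ²_Site prep = ((19−9)/6)² = 2.778
te_Demolition = (11 + 4·13 + 15)/6 = 78/6 = 13; σ²_Demolition = ((15−11)/6)² = 0.444
te_Excavation = (4 + 4·5 + 12)/6 = 36/6 = 6; σ²_Excavation = ((12−4)/6)² = 1.778
te_Foundation = (2 + 4·3 + 10)/6 = 24/6 = 4; σ²_Foundation = ((10−2)/6)² = 1.778
te_Framing = (8 + 4·9 + 16)/6 = 60/6 = 10; σ²_Framing = ((16−8)/6)² = 1.778
te_Roofing = (3 + 4·6 + 9)/6 = 36/6 = 6; σ²_Roofing = ((9−3)/6)² = 1.000
te_Electrical rough-in = (1 + 4·7 + 19)/6 = 48/6 = 8; σ²_Electrical rough-in = ((19−1)/6)² = 9.000
te_Plumbing rough-in = (1 + 4·2 + 9)/6 = 18/6 = 3; σ²_Plumbing rough-in = ((9−1)/6)² = 1.778
te_HVAC install = (6 + 4·8 + 22)/6 = 60/6 = 10; σ²_HVAC install = ((22−6)/6)² = 7.111
te_Insulation = (1 + 4·3 + 5)/6 = 18/6 = 3; σ²_Insulation = ((5−1)/6)² = 0.444

Forward pass:
ES_Site prep = 0; EF_Site prep = 12
ES_Demolition = 0; EF_Demolition = 13
ES_Excavation = max(EF_Site prep=12, EF_Demolition=13) = 13; EF_Excavation = 13+6 = 19
ES_Foundation = 13; EF_Foundation = 13+4 = 17
ES_Framing = 12; EF_Framing = 12+10 = 22
ES_Roofing = max(EF_Excavation=19, EF_Foundation=17) = 19; EF_Roofing = 19+6 = 25
ES_Electrical rough-in = max(EF_Foundation=17, EF_Roofing=25) = 25; EF_Electrical rough-in = 25+8 = 33
ES_Plumbing rough-in = 17; EF_Plumbing rough-in = 17+3 = 20
ES_HVAC install = max(EF_Demolition=13, EF_Foundation=17) = 17; EF_HVAC install = 17+10 = 27
ES_Insulation = max(EF_Framing=22, EF_Electrical rough-in=33, EF_Plumbing rough-in=20, EF_HVAC install=27) = 33; EF_Insulation = 33+3 = 36
Expected project duration μ = 36 hours. Critical path: Demolition → Excavation → Roofing → Electrical rough-in → Insulation.

Variance along critical path = 0.444 + 1.778 + 1.000 + 9.000 + 0.444 = 12.667; σ = √12.667 = 3.559 hours.
Z = (43 − 36) / 3.559 = 1.967
P(T ≤ 43) = Φ(1.967) ≈ 0.975

0.975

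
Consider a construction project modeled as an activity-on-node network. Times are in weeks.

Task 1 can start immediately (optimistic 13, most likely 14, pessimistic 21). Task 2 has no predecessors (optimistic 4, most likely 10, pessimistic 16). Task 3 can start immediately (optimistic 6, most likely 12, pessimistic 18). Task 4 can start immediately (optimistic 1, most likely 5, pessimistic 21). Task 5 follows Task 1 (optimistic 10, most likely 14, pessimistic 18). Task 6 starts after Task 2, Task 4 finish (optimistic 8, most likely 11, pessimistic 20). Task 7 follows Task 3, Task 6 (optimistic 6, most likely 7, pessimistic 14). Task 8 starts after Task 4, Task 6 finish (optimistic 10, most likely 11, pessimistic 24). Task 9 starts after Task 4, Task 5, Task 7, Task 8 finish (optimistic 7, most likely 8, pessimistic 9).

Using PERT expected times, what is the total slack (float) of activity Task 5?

6 weeks

te_Task 1 = (13 + 4·14 + 21)/6 = 90/6 = 15
te_Task 2 = (4 + 4·10 + 16)/6 = 60/6 = 10
te_Task 3 = (6 + 4·12 + 18)/6 = 72/6 = 12
te_Task 4 = (1 + 4·5 + 21)/6 = 42/6 = 7
te_Task 5 = (10 + 4·14 + 18)/6 = 84/6 = 14
te_Task 6 = (8 + 4·11 + 20)/6 = 72/6 = 12
te_Task 7 = (6 + 4·7 + 14)/6 = 48/6 = 8
te_Task 8 = (10 + 4·11 + 24)/6 = 78/6 = 13
te_Task 9 = (7 + 4·8 + 9)/6 = 48/6 = 8

Forward pass:
ES_Task 1 = 0; EF_Task 1 = 15
ES_Task 2 = 0; EF_Task 2 = 10
ES_Task 3 = 0; EF_Task 3 = 12
ES_Task 4 = 0; EF_Task 4 = 7
ES_Task 5 = 15; EF_Task 5 = 15+14 = 29
ES_Task 6 = max(EF_Task 2=10, EF_Task 4=7) = 10; EF_Task 6 = 10+12 = 22
ES_Task 7 = max(EF_Task 3=12, EF_Task 6=22) = 22; EF_Task 7 = 22+8 = 30
ES_Task 8 = max(EF_Task 4=7, EF_Task 6=22) = 22; EF_Task 8 = 22+13 = 35
ES_Task 9 = max(EF_Task 4=7, EF_Task 5=29, EF_Task 7=30, EF_Task 8=35) = 35; EF_Task 9 = 35+8 = 43
Expected project duration μ = 43 weeks. Critical path: Task 2 → Task 6 → Task 8 → Task 9.

Backward pass:
LF_Task 9 = 43; LS_Task 9 = 43−8 = 35
LF_Task 8 = LS_Task 9 = 35; LS_Task 8 = 35−13 = 22
LF_Task 7 = LS_Task 9 = 35; LS_Task 7 = 35−8 = 27
LF_Task 6 = min(LS_Task 7=27, LS_Task 8=22) = 22; LS_Task 6 = 22−12 = 10
LF_Task 5 = LS_Task 9 = 35; LS_Task 5 = 35−14 = 21
LF_Task 4 = min(LS_Task 6=10, LS_Task 8=22, LS_Task 9=35) = 10; LS_Task 4 = 10−7 = 3
LF_Task 3 = LS_Task 7 = 27; LS_Task 3 = 27−12 = 15
LF_Task 2 = LS_Task 6 = 10; LS_Task 2 = 10−10 = 0
LF_Task 1 = LS_Task 5 = 21; LS_Task 1 = 21−15 = 6
Slack_Task 5 = LS_Task 5 − ES_Task 5 = 21 − 15 = 6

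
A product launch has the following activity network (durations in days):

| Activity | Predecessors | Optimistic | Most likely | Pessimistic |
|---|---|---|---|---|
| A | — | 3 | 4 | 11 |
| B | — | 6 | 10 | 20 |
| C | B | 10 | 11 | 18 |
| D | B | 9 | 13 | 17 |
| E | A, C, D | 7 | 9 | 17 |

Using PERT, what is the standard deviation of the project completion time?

te_A = (3 + 4·4 + 11)/6 = 30/6 = 5; σ²_A = ((11−3)/6)² = 1.778
te_B = (6 + 4·10 + 20)/6 = 66/6 = 11; σ²_B = ((20−6)/6)² = 5.444
te_C = (10 + 4·11 + 18)/6 = 72/6 = 12; σ²_C = ((18−10)/6)² = 1.778
te_D = (9 + 4·13 + 17)/6 = 78/6 = 13; σ²_D = ((17−9)/6)² = 1.778
te_E = (7 + 4·9 + 17)/6 = 60/6 = 10; σ²_E = ((17−7)/6)² = 2.778

Forward pass:
ES_A = 0; EF_A = 5
ES_B = 0; EF_B = 11
ES_C = 11; EF_C = 11+12 = 23
ES_D = 11; EF_D = 11+13 = 24
ES_E = max(EF_A=5, EF_C=23, EF_D=24) = 24; EF_E = 24+10 = 34
Expected project duration μ = 34 days. Critical path: B → D → E.

Variance along critical path = 5.444 + 1.778 + 2.778 = 10.000
σ = √10.000 = 3.162 days

3.16 days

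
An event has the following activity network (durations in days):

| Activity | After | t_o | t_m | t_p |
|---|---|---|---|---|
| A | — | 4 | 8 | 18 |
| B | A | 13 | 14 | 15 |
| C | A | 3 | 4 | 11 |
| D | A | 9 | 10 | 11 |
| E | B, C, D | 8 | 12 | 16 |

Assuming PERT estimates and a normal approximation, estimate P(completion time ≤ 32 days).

0.134

te_A = (4 + 4·8 + 18)/6 = 54/6 = 9; σ²_A = ((18−4)/6)² = 5.444
te_B = (13 + 4·14 + 15)/6 = 84/6 = 14; σ²_B = ((15−13)/6)² = 0.111
te_C = (3 + 4·4 + 11)/6 = 30/6 = 5; σ²_C = ((11−3)/6)² = 1.778
te_D = (9 + 4·10 + 11)/6 = 60/6 = 10; σ²_D = ((11−9)/6)² = 0.111
te_E = (8 + 4·12 + 16)/6 = 72/6 = 12; σ²_E = ((16−8)/6)² = 1.778

Forward pass:
ES_A = 0; EF_A = 9
ES_B = 9; EF_B = 9+14 = 23
ES_C = 9; EF_C = 9+5 = 14
ES_D = 9; EF_D = 9+10 = 19
ES_E = max(EF_B=23, EF_C=14, EF_D=19) = 23; EF_E = 23+12 = 35
Expected project duration μ = 35 days. Critical path: A → B → E.

Variance along critical path = 5.444 + 0.111 + 1.778 = 7.333; σ = √7.333 = 2.708 days.
Z = (32 − 35) / 2.708 = -1.108
P(T ≤ 32) = Φ(-1.108) ≈ 0.134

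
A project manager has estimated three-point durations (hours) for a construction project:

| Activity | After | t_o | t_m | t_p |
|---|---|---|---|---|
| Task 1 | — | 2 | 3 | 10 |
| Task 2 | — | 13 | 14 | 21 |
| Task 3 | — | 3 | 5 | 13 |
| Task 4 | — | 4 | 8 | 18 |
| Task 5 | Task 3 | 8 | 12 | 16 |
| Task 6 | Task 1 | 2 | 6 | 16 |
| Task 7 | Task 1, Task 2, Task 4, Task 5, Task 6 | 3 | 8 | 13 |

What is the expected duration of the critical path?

te_Task 1 = (2 + 4·3 + 10)/6 = 24/6 = 4
te_Task 2 = (13 + 4·14 + 21)/6 = 90/6 = 15
te_Task 3 = (3 + 4·5 + 13)/6 = 36/6 = 6
te_Task 4 = (4 + 4·8 + 18)/6 = 54/6 = 9
te_Task 5 = (8 + 4·12 + 16)/6 = 72/6 = 12
te_Task 6 = (2 + 4·6 + 16)/6 = 42/6 = 7
te_Task 7 = (3 + 4·8 + 13)/6 = 48/6 = 8

Forward pass:
ES_Task 1 = 0; EF_Task 1 = 4
ES_Task 2 = 0; EF_Task 2 = 15
ES_Task 3 = 0; EF_Task 3 = 6
ES_Task 4 = 0; EF_Task 4 = 9
ES_Task 5 = 6; EF_Task 5 = 6+12 = 18
ES_Task 6 = 4; EF_Task 6 = 4+7 = 11
ES_Task 7 = max(EF_Task 1=4, EF_Task 2=15, EF_Task 4=9, EF_Task 5=18, EF_Task 6=11) = 18; EF_Task 7 = 18+8 = 26
Expected project duration μ = 26 hours. Critical path: Task 3 → Task 5 → Task 7.

26 hours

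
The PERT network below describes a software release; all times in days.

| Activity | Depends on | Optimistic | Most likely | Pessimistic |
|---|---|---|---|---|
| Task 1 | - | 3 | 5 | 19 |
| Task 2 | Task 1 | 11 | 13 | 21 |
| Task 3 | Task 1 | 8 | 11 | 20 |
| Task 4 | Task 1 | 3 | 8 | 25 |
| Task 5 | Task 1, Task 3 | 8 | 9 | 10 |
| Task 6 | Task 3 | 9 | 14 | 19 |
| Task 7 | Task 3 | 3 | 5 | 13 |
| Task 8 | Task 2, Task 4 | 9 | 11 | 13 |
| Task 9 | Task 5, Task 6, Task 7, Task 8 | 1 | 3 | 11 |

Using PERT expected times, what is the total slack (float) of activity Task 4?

te_Task 1 = (3 + 4·5 + 19)/6 = 42/6 = 7
te_Task 2 = (11 + 4·13 + 21)/6 = 84/6 = 14
te_Task 3 = (8 + 4·11 + 20)/6 = 72/6 = 12
te_Task 4 = (3 + 4·8 + 25)/6 = 60/6 = 10
te_Task 5 = (8 + 4·9 + 10)/6 = 54/6 = 9
te_Task 6 = (9 + 4·14 + 19)/6 = 84/6 = 14
te_Task 7 = (3 + 4·5 + 13)/6 = 36/6 = 6
te_Task 8 = (9 + 4·11 + 13)/6 = 66/6 = 11
te_Task 9 = (1 + 4·3 + 11)/6 = 24/6 = 4

Forward pass:
ES_Task 1 = 0; EF_Task 1 = 7
ES_Task 2 = 7; EF_Task 2 = 7+14 = 21
ES_Task 3 = 7; EF_Task 3 = 7+12 = 19
ES_Task 4 = 7; EF_Task 4 = 7+10 = 17
ES_Task 5 = max(EF_Task 1=7, EF_Task 3=19) = 19; EF_Task 5 = 19+9 = 28
ES_Task 6 = 19; EF_Task 6 = 19+14 = 33
ES_Task 7 = 19; EF_Task 7 = 19+6 = 25
ES_Task 8 = max(EF_Task 2=21, EF_Task 4=17) = 21; EF_Task 8 = 21+11 = 32
ES_Task 9 = max(EF_Task 5=28, EF_Task 6=33, EF_Task 7=25, EF_Task 8=32) = 33; EF_Task 9 = 33+4 = 37
Expected project duration μ = 37 days. Critical path: Task 1 → Task 3 → Task 6 → Task 9.

Backward pass:
LF_Task 9 = 37; LS_Task 9 = 37−4 = 33
LF_Task 8 = LS_Task 9 = 33; LS_Task 8 = 33−11 = 22
LF_Task 7 = LS_Task 9 = 33; LS_Task 7 = 33−6 = 27
LF_Task 6 = LS_Task 9 = 33; LS_Task 6 = 33−14 = 19
LF_Task 5 = LS_Task 9 = 33; LS_Task 5 = 33−9 = 24
LF_Task 4 = LS_Task 8 = 22; LS_Task 4 = 22−10 = 12
LF_Task 3 = min(LS_Task 5=24, LS_Task 6=19, LS_Task 7=27) = 19; LS_Task 3 = 19−12 = 7
LF_Task 2 = LS_Task 8 = 22; LS_Task 2 = 22−14 = 8
LF_Task 1 = min(LS_Task 2=8, LS_Task 3=7, LS_Task 4=12, LS_Task 5=24) = 7; LS_Task 1 = 7−7 = 0
Slack_Task 4 = LS_Task 4 − ES_Task 4 = 12 − 7 = 5

5 days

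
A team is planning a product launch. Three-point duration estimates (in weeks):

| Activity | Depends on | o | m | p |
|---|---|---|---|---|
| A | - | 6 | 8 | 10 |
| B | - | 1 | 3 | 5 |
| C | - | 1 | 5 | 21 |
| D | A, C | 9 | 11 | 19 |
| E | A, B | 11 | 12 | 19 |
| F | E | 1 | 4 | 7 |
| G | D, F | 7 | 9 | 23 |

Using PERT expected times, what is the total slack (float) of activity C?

te_A = (6 + 4·8 + 10)/6 = 48/6 = 8
te_B = (1 + 4·3 + 5)/6 = 18/6 = 3
te_C = (1 + 4·5 + 21)/6 = 42/6 = 7
te_D = (9 + 4·11 + 19)/6 = 72/6 = 12
te_E = (11 + 4·12 + 19)/6 = 78/6 = 13
te_F = (1 + 4·4 + 7)/6 = 24/6 = 4
te_G = (7 + 4·9 + 23)/6 = 66/6 = 11

Forward pass:
ES_A = 0; EF_A = 8
ES_B = 0; EF_B = 3
ES_C = 0; EF_C = 7
ES_D = max(EF_A=8, EF_C=7) = 8; EF_D = 8+12 = 20
ES_E = max(EF_A=8, EF_B=3) = 8; EF_E = 8+13 = 21
ES_F = 21; EF_F = 21+4 = 25
ES_G = max(EF_D=20, EF_F=25) = 25; EF_G = 25+11 = 36
Expected project duration μ = 36 weeks. Critical path: A → E → F → G.

Backward pass:
LF_G = 36; LS_G = 36−11 = 25
LF_F = LS_G = 25; LS_F = 25−4 = 21
LF_E = LS_F = 21; LS_E = 21−13 = 8
LF_D = LS_G = 25; LS_D = 25−12 = 13
LF_C = LS_D = 13; LS_C = 13−7 = 6
LF_B = LS_E = 8; LS_B = 8−3 = 5
LF_A = min(LS_D=13, LS_E=8) = 8; LS_A = 8−8 = 0
Slack_C = LS_C − ES_C = 6 − 0 = 6

6 weeks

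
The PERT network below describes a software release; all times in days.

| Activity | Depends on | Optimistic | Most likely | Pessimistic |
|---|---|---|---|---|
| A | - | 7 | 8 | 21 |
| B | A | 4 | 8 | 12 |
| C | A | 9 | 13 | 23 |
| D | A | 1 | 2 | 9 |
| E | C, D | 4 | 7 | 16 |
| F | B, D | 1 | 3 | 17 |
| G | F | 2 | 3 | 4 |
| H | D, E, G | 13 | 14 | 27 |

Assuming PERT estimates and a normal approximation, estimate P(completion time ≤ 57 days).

te_A = (7 + 4·8 + 21)/6 = 60/6 = 10; σ²_A = ((21−7)/6)² = 5.444
te_B = (4 + 4·8 + 12)/6 = 48/6 = 8; σ²_B = ((12−4)/6)² = 1.778
te_C = (9 + 4·13 + 23)/6 = 84/6 = 14; σ²_C = ((23−9)/6)² = 5.444
te_D = (1 + 4·2 + 9)/6 = 18/6 = 3; σ²_D = ((9−1)/6)² = 1.778
te_E = (4 + 4·7 + 16)/6 = 48/6 = 8; σ²_E = ((16−4)/6)² = 4.000
te_F = (1 + 4·3 + 17)/6 = 30/6 = 5; σ²_F = ((17−1)/6)² = 7.111
te_G = (2 + 4·3 + 4)/6 = 18/6 = 3; σ²_G = ((4−2)/6)² = 0.111
te_H = (13 + 4·14 + 27)/6 = 96/6 = 16; σ²_H = ((27−13)/6)² = 5.444

Forward pass:
ES_A = 0; EF_A = 10
ES_B = 10; EF_B = 10+8 = 18
ES_C = 10; EF_C = 10+14 = 24
ES_D = 10; EF_D = 10+3 = 13
ES_E = max(EF_C=24, EF_D=13) = 24; EF_E = 24+8 = 32
ES_F = max(EF_B=18, EF_D=13) = 18; EF_F = 18+5 = 23
ES_G = 23; EF_G = 23+3 = 26
ES_H = max(EF_D=13, EF_E=32, EF_G=26) = 32; EF_H = 32+16 = 48
Expected project duration μ = 48 days. Critical path: A → C → E → H.

Variance along critical path = 5.444 + 5.444 + 4.000 + 5.444 = 20.333; σ = √20.333 = 4.509 days.
Z = (57 − 48) / 4.509 = 1.996
P(T ≤ 57) = Φ(1.996) ≈ 0.977

0.977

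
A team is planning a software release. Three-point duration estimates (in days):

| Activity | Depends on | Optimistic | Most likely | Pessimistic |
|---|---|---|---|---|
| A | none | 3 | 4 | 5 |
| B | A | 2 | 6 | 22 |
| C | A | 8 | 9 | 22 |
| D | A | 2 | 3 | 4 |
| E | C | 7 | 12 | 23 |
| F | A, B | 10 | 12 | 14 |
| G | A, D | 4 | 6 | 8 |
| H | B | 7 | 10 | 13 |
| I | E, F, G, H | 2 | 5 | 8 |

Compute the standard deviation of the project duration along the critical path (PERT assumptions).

3.70 days

te_A = (3 + 4·4 + 5)/6 = 24/6 = 4; σ²_A = ((5−3)/6)² = 0.111
te_B = (2 + 4·6 + 22)/6 = 48/6 = 8; σ²_B = ((22−2)/6)² = 11.111
te_C = (8 + 4·9 + 22)/6 = 66/6 = 11; σ²_C = ((22−8)/6)² = 5.444
te_D = (2 + 4·3 + 4)/6 = 18/6 = 3; σ²_D = ((4−2)/6)² = 0.111
te_E = (7 + 4·12 + 23)/6 = 78/6 = 13; σ²_E = ((23−7)/6)² = 7.111
te_F = (10 + 4·12 + 14)/6 = 72/6 = 12; σ²_F = ((14−10)/6)² = 0.444
te_G = (4 + 4·6 + 8)/6 = 36/6 = 6; σ²_G = ((8−4)/6)² = 0.444
te_H = (7 + 4·10 + 13)/6 = 60/6 = 10; σ²_H = ((13−7)/6)² = 1.000
te_I = (2 + 4·5 + 8)/6 = 30/6 = 5; σ²_I = ((8−2)/6)² = 1.000

Forward pass:
ES_A = 0; EF_A = 4
ES_B = 4; EF_B = 4+8 = 12
ES_C = 4; EF_C = 4+11 = 15
ES_D = 4; EF_D = 4+3 = 7
ES_E = 15; EF_E = 15+13 = 28
ES_F = max(EF_A=4, EF_B=12) = 12; EF_F = 12+12 = 24
ES_G = max(EF_A=4, EF_D=7) = 7; EF_G = 7+6 = 13
ES_H = 12; EF_H = 12+10 = 22
ES_I = max(EF_E=28, EF_F=24, EF_G=13, EF_H=22) = 28; EF_I = 28+5 = 33
Expected project duration μ = 33 days. Critical path: A → C → E → I.

Variance along critical path = 0.111 + 5.444 + 7.111 + 1.000 = 13.667
σ = √13.667 = 3.697 days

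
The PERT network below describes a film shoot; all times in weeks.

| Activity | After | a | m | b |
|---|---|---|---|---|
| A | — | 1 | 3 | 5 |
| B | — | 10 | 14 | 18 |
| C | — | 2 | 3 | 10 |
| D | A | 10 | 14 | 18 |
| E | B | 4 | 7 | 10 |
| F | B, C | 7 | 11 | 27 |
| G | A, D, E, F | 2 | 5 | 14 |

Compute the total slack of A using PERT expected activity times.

10 weeks

te_A = (1 + 4·3 + 5)/6 = 18/6 = 3
te_B = (10 + 4·14 + 18)/6 = 84/6 = 14
te_C = (2 + 4·3 + 10)/6 = 24/6 = 4
te_D = (10 + 4·14 + 18)/6 = 84/6 = 14
te_E = (4 + 4·7 + 10)/6 = 42/6 = 7
te_F = (7 + 4·11 + 27)/6 = 78/6 = 13
te_G = (2 + 4·5 + 14)/6 = 36/6 = 6

Forward pass:
ES_A = 0; EF_A = 3
ES_B = 0; EF_B = 14
ES_C = 0; EF_C = 4
ES_D = 3; EF_D = 3+14 = 17
ES_E = 14; EF_E = 14+7 = 21
ES_F = max(EF_B=14, EF_C=4) = 14; EF_F = 14+13 = 27
ES_G = max(EF_A=3, EF_D=17, EF_E=21, EF_F=27) = 27; EF_G = 27+6 = 33
Expected project duration μ = 33 weeks. Critical path: B → F → G.

Backward pass:
LF_G = 33; LS_G = 33−6 = 27
LF_F = LS_G = 27; LS_F = 27−13 = 14
LF_E = LS_G = 27; LS_E = 27−7 = 20
LF_D = LS_G = 27; LS_D = 27−14 = 13
LF_C = LS_F = 14; LS_C = 14−4 = 10
LF_B = min(LS_E=20, LS_F=14) = 14; LS_B = 14−14 = 0
LF_A = min(LS_D=13, LS_G=27) = 13; LS_A = 13−3 = 10
Slack_A = LS_A − ES_A = 10 − 0 = 10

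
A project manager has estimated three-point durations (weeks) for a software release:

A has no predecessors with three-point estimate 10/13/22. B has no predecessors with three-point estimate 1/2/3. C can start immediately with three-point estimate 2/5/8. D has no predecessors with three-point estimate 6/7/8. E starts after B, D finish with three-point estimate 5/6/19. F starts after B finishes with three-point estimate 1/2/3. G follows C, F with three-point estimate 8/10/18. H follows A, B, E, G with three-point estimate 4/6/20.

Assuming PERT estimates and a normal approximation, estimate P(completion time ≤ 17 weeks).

0.017

te_A = (10 + 4·13 + 22)/6 = 84/6 = 14; σ²_A = ((22−10)/6)² = 4.000
te_B = (1 + 4·2 + 3)/6 = 12/6 = 2; σ²_B = ((3−1)/6)² = 0.111
te_C = (2 + 4·5 + 8)/6 = 30/6 = 5; σ²_C = ((8−2)/6)² = 1.000
te_D = (6 + 4·7 + 8)/6 = 42/6 = 7; σ²_D = ((8−6)/6)² = 0.111
te_E = (5 + 4·6 + 19)/6 = 48/6 = 8; σ²_E = ((19−5)/6)² = 5.444
te_F = (1 + 4·2 + 3)/6 = 12/6 = 2; σ²_F = ((3−1)/6)² = 0.111
te_G = (8 + 4·10 + 18)/6 = 66/6 = 11; σ²_G = ((18−8)/6)² = 2.778
te_H = (4 + 4·6 + 20)/6 = 48/6 = 8; σ²_H = ((20−4)/6)² = 7.111

Forward pass:
ES_A = 0; EF_A = 14
ES_B = 0; EF_B = 2
ES_C = 0; EF_C = 5
ES_D = 0; EF_D = 7
ES_E = max(EF_B=2, EF_D=7) = 7; EF_E = 7+8 = 15
ES_F = 2; EF_F = 2+2 = 4
ES_G = max(EF_C=5, EF_F=4) = 5; EF_G = 5+11 = 16
ES_H = max(EF_A=14, EF_B=2, EF_E=15, EF_G=16) = 16; EF_H = 16+8 = 24
Expected project duration μ = 24 weeks. Critical path: C → G → H.

Variance along critical path = 1.000 + 2.778 + 7.111 = 10.889; σ = √10.889 = 3.300 weeks.
Z = (17 − 24) / 3.300 = -2.121
P(T ≤ 17) = Φ(-2.121) ≈ 0.017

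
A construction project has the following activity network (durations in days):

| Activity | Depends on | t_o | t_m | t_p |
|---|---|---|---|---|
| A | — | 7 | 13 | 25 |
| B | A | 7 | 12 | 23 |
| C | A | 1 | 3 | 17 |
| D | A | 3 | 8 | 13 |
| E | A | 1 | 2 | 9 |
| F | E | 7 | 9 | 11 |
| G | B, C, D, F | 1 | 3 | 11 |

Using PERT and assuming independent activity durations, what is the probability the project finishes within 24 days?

te_A = (7 + 4·13 + 25)/6 = 84/6 = 14; σ²_A = ((25−7)/6)² = 9.000
te_B = (7 + 4·12 + 23)/6 = 78/6 = 13; σ²_B = ((23−7)/6)² = 7.111
te_C = (1 + 4·3 + 17)/6 = 30/6 = 5; σ²_C = ((17−1)/6)² = 7.111
te_D = (3 + 4·8 + 13)/6 = 48/6 = 8; σ²_D = ((13−3)/6)² = 2.778
te_E = (1 + 4·2 + 9)/6 = 18/6 = 3; σ²_E = ((9−1)/6)² = 1.778
te_F = (7 + 4·9 + 11)/6 = 54/6 = 9; σ²_F = ((11−7)/6)² = 0.444
te_G = (1 + 4·3 + 11)/6 = 24/6 = 4; σ²_G = ((11−1)/6)² = 2.778

Forward pass:
ES_A = 0; EF_A = 14
ES_B = 14; EF_B = 14+13 = 27
ES_C = 14; EF_C = 14+5 = 19
ES_D = 14; EF_D = 14+8 = 22
ES_E = 14; EF_E = 14+3 = 17
ES_F = 17; EF_F = 17+9 = 26
ES_G = max(EF_B=27, EF_C=19, EF_D=22, EF_F=26) = 27; EF_G = 27+4 = 31
Expected project duration μ = 31 days. Critical path: A → B → G.

Variance along critical path = 9.000 + 7.111 + 2.778 = 18.889; σ = √18.889 = 4.346 days.
Z = (24 − 31) / 4.346 = -1.611
P(T ≤ 24) = Φ(-1.611) ≈ 0.054

0.054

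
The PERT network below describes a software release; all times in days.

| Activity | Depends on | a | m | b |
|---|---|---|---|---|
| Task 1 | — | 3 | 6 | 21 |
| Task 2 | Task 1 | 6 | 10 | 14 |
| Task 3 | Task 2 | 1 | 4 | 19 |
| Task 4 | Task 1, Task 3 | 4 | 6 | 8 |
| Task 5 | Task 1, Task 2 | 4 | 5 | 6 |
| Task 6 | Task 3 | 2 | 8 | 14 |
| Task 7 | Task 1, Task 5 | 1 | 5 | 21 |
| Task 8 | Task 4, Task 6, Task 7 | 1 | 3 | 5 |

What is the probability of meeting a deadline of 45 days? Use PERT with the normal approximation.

te_Task 1 = (3 + 4·6 + 21)/6 = 48/6 = 8; σ²_Task 1 = ((21−3)/6)² = 9.000
te_Task 2 = (6 + 4·10 + 14)/6 = 60/6 = 10; σ²_Task 2 = ((14−6)/6)² = 1.778
te_Task 3 = (1 + 4·4 + 19)/6 = 36/6 = 6; σ²_Task 3 = ((19−1)/6)² = 9.000
te_Task 4 = (4 + 4·6 + 8)/6 = 36/6 = 6; σ²_Task 4 = ((8−4)/6)² = 0.444
te_Task 5 = (4 + 4·5 + 6)/6 = 30/6 = 5; σ²_Task 5 = ((6−4)/6)² = 0.111
te_Task 6 = (2 + 4·8 + 14)/6 = 48/6 = 8; σ²_Task 6 = ((14−2)/6)² = 4.000
te_Task 7 = (1 + 4·5 + 21)/6 = 42/6 = 7; σ²_Task 7 = ((21−1)/6)² = 11.111
te_Task 8 = (1 + 4·3 + 5)/6 = 18/6 = 3; σ²_Task 8 = ((5−1)/6)² = 0.444

Forward pass:
ES_Task 1 = 0; EF_Task 1 = 8
ES_Task 2 = 8; EF_Task 2 = 8+10 = 18
ES_Task 3 = 18; EF_Task 3 = 18+6 = 24
ES_Task 4 = max(EF_Task 1=8, EF_Task 3=24) = 24; EF_Task 4 = 24+6 = 30
ES_Task 5 = max(EF_Task 1=8, EF_Task 2=18) = 18; EF_Task 5 = 18+5 = 23
ES_Task 6 = 24; EF_Task 6 = 24+8 = 32
ES_Task 7 = max(EF_Task 1=8, EF_Task 5=23) = 23; EF_Task 7 = 23+7 = 30
ES_Task 8 = max(EF_Task 4=30, EF_Task 6=32, EF_Task 7=30) = 32; EF_Task 8 = 32+3 = 35
Expected project duration μ = 35 days. Critical path: Task 1 → Task 2 → Task 3 → Task 6 → Task 8.

Variance along critical path = 9.000 + 1.778 + 9.000 + 4.000 + 0.444 = 24.222; σ = √24.222 = 4.922 days.
Z = (45 − 35) / 4.922 = 2.032
P(T ≤ 45) = Φ(2.032) ≈ 0.979

0.979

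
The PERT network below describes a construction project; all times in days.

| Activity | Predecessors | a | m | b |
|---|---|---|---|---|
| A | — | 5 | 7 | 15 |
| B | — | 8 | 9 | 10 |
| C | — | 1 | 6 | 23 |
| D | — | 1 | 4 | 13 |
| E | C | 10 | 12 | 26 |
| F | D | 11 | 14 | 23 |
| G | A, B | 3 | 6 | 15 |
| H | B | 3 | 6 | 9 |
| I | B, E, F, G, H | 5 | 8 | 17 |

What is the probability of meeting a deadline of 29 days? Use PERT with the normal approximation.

0.343

te_A = (5 + 4·7 + 15)/6 = 48/6 = 8; σ²_A = ((15−5)/6)² = 2.778
te_B = (8 + 4·9 + 10)/6 = 54/6 = 9; σ²_B = ((10−8)/6)² = 0.111
te_C = (1 + 4·6 + 23)/6 = 48/6 = 8; σ²_C = ((23−1)/6)² = 13.444
te_D = (1 + 4·4 + 13)/6 = 30/6 = 5; σ²_D = ((13−1)/6)² = 4.000
te_E = (10 + 4·12 + 26)/6 = 84/6 = 14; σ²_E = ((26−10)/6)² = 7.111
te_F = (11 + 4·14 + 23)/6 = 90/6 = 15; σ²_F = ((23−11)/6)² = 4.000
te_G = (3 + 4·6 + 15)/6 = 42/6 = 7; σ²_G = ((15−3)/6)² = 4.000
te_H = (3 + 4·6 + 9)/6 = 36/6 = 6; σ²_H = ((9−3)/6)² = 1.000
te_I = (5 + 4·8 + 17)/6 = 54/6 = 9; σ²_I = ((17−5)/6)² = 4.000

Forward pass:
ES_A = 0; EF_A = 8
ES_B = 0; EF_B = 9
ES_C = 0; EF_C = 8
ES_D = 0; EF_D = 5
ES_E = 8; EF_E = 8+14 = 22
ES_F = 5; EF_F = 5+15 = 20
ES_G = max(EF_A=8, EF_B=9) = 9; EF_G = 9+7 = 16
ES_H = 9; EF_H = 9+6 = 15
ES_I = max(EF_B=9, EF_E=22, EF_F=20, EF_G=16, EF_H=15) = 22; EF_I = 22+9 = 31
Expected project duration μ = 31 days. Critical path: C → E → I.

Variance along critical path = 13.444 + 7.111 + 4.000 = 24.556; σ = √24.556 = 4.955 days.
Z = (29 − 31) / 4.955 = -0.404
P(T ≤ 29) = Φ(-0.404) ≈ 0.343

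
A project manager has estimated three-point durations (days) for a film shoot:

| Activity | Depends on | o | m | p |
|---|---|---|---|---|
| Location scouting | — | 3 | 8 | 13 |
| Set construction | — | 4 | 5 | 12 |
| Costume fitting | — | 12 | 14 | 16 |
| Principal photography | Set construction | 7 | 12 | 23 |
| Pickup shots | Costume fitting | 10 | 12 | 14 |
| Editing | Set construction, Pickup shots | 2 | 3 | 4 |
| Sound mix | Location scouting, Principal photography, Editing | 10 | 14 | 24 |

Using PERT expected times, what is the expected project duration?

44 days

te_Location scouting = (3 + 4·8 + 13)/6 = 48/6 = 8
te_Set construction = (4 + 4·5 + 12)/6 = 36/6 = 6
te_Costume fitting = (12 + 4·14 + 16)/6 = 84/6 = 14
te_Principal photography = (7 + 4·12 + 23)/6 = 78/6 = 13
te_Pickup shots = (10 + 4·12 + 14)/6 = 72/6 = 12
te_Editing = (2 + 4·3 + 4)/6 = 18/6 = 3
te_Sound mix = (10 + 4·14 + 24)/6 = 90/6 = 15

Forward pass:
ES_Location scouting = 0; EF_Location scouting = 8
ES_Set construction = 0; EF_Set construction = 6
ES_Costume fitting = 0; EF_Costume fitting = 14
ES_Principal photography = 6; EF_Principal photography = 6+13 = 19
ES_Pickup shots = 14; EF_Pickup shots = 14+12 = 26
ES_Editing = max(EF_Set construction=6, EF_Pickup shots=26) = 26; EF_Editing = 26+3 = 29
ES_Sound mix = max(EF_Location scouting=8, EF_Principal photography=19, EF_Editing=29) = 29; EF_Sound mix = 29+15 = 44
Expected project duration μ = 44 days. Critical path: Costume fitting → Pickup shots → Editing → Sound mix.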